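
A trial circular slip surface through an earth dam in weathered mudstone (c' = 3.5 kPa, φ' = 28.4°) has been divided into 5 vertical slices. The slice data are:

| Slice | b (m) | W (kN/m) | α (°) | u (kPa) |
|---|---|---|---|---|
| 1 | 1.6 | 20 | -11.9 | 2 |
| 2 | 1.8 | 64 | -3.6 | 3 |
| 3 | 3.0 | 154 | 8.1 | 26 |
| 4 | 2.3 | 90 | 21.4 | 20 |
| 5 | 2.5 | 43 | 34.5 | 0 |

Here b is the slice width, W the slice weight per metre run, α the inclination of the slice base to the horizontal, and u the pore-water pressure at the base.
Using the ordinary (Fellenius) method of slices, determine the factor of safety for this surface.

Ordinary method of slices: FS = Σ[c'·Δl_i + (W_i cosα_i − u_i·Δl_i)·tanφ'] / Σ W_i sinα_i, with Δl_i = b_i / cosα_i.
Slice 1: Δl = 1.6/cos(-11.9°) = 1.635 m; N'_1 = 20·cos(-11.9°) − 2·1.635 = 16.3; c'Δl = 5.72; W sinα = -4.1
Slice 2: Δl = 1.8/cos(-3.6°) = 1.804 m; N'_2 = 64·cos(-3.6°) − 3·1.804 = 58.5; c'Δl = 6.31; W sinα = -4.0
Slice 3: Δl = 3.0/cos8.1° = 3.030 m; N'_3 = 154·cos8.1° − 26·3.030 = 73.7; c'Δl = 10.61; W sinα = 21.7
Slice 4: Δl = 2.3/cos21.4° = 2.470 m; N'_4 = 90·cos21.4° − 20·2.470 = 34.4; c'Δl = 8.65; W sinα = 32.8
Slice 5: Δl = 2.5/cos34.5° = 3.034 m; N'_5 = 43·cos34.5° − 0·3.034 = 35.4; c'Δl = 10.62; W sinα = 24.4
Σc'Δl = 41.9 kN/m; ΣN' = 218.3 kN/m; ΣW sinα = 70.8 kN/m
Resisting = 41.9 + 218.3·tan28.4° = 41.9 + 118.0 = 159.9 kN/m
FS = 159.9 / 70.8 = 2.260

FS = 2.26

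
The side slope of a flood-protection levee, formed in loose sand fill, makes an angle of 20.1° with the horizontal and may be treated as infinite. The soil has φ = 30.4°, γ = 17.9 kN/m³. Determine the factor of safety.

For a dry cohesionless infinite slope the factor of safety is FS = tanφ / tanβ.
FS = tan30.4° / tan20.1° = 0.5867 / 0.3659 = 1.603

FS = 1.60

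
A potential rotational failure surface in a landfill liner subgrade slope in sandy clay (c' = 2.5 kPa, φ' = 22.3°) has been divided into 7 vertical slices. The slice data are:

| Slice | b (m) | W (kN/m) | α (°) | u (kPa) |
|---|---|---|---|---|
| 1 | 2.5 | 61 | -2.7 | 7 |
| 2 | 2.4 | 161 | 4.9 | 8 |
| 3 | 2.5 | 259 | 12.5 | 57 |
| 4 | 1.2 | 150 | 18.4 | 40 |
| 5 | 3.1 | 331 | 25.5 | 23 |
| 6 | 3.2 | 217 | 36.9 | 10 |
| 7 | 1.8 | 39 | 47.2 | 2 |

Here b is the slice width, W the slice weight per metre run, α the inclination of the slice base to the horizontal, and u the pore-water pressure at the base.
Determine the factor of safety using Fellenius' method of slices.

Ordinary method of slices: FS = Σ[c'·Δl_i + (W_i cosα_i − u_i·Δl_i)·tanφ'] / Σ W_i sinα_i, with Δl_i = b_i / cosα_i.
Slice 1: Δl = 2.5/cos(-2.7°) = 2.503 m; N'_1 = 61·cos(-2.7°) − 7·2.503 = 43.4; c'Δl = 6.26; W sinα = -2.9
Slice 2: Δl = 2.4/cos4.9° = 2.409 m; N'_2 = 161·cos4.9° − 8·2.409 = 141.1; c'Δl = 6.02; W sinα = 13.8
Slice 3: Δl = 2.5/cos12.5° = 2.561 m; N'_3 = 259·cos12.5° − 57·2.561 = 106.9; c'Δl = 6.40; W sinα = 56.1
Slice 4: Δl = 1.2/cos18.4° = 1.265 m; N'_4 = 150·cos18.4° − 40·1.265 = 91.7; c'Δl = 3.16; W sinα = 47.3
Slice 5: Δl = 3.1/cos25.5° = 3.435 m; N'_5 = 331·cos25.5° − 23·3.435 = 219.8; c'Δl = 8.59; W sinα = 142.5
Slice 6: Δl = 3.2/cos36.9° = 4.002 m; N'_6 = 217·cos36.9° − 10·4.002 = 133.5; c'Δl = 10.00; W sinα = 130.3
Slice 7: Δl = 1.8/cos47.2° = 2.649 m; N'_7 = 39·cos47.2° − 2·2.649 = 21.2; c'Δl = 6.62; W sinα = 28.6
Σc'Δl = 47.1 kN/m; ΣN' = 757.7 kN/m; ΣW sinα = 415.7 kN/m
Resisting = 47.1 + 757.7·tan22.3° = 47.1 + 310.7 = 357.8 kN/m
FS = 357.8 / 415.7 = 0.861

FS = 0.86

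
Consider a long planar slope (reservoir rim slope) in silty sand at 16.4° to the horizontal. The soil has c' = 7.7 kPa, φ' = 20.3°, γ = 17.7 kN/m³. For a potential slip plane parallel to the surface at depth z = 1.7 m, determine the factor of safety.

For an infinite slope with a slip plane parallel to the surface (no pore pressure): FS = [c' + γz cos²β tanφ'] / [γz sinβ cosβ].
γz = 17.7·1.7 = 30.09 kN/m²
Numerator = 7.7 + 30.09·cos²16.4°·tan20.3° = 7.7 + 30.09·0.9203·0.3699 = 17.943 kPa
Denominator = 30.09·sin16.4°·cos16.4° = 30.09·0.2823·0.9593 = 8.150 kPa
FS = 17.943 / 8.150 = 2.202

FS = 2.20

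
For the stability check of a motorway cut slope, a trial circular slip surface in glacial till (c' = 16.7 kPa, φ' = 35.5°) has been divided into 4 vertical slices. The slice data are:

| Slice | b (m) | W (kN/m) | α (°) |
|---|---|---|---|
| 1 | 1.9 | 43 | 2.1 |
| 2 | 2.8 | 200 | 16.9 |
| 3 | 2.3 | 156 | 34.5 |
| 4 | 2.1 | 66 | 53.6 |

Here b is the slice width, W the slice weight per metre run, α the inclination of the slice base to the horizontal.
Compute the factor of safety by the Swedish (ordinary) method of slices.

FS = 2.35

Ordinary method of slices: FS = Σ[c'·Δl_i + (W_i cosα_i)·tanφ'] / Σ W_i sinα_i, with Δl_i = b_i / cosα_i.
Slice 1: Δl = 1.9/cos2.1° = 1.901 m; N'_1 = 43·cos2.1° = 43.0; c'Δl = 31.75; W sinα = 1.6
Slice 2: Δl = 2.8/cos16.9° = 2.926 m; N'_2 = 200·cos16.9° = 191.4; c'Δl = 48.87; W sinα = 58.1
Slice 3: Δl = 2.3/cos34.5° = 2.791 m; N'_3 = 156·cos34.5° = 128.6; c'Δl = 46.61; W sinα = 88.4
Slice 4: Δl = 2.1/cos53.6° = 3.539 m; N'_4 = 66·cos53.6° = 39.2; c'Δl = 59.10; W sinα = 53.1
Σc'Δl = 186.3 kN/m; ΣN' = 402.1 kN/m; ΣW sinα = 201.2 kN/m
Resisting = 186.3 + 402.1·tan35.5° = 186.3 + 286.8 = 473.1 kN/m
FS = 473.1 / 201.2 = 2.351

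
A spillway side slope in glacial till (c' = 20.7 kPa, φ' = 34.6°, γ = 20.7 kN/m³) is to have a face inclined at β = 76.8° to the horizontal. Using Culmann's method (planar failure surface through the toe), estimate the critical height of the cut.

Culmann's analysis gives the critical failure plane at α_cr = (β + φ')/2 = (76.8 + 34.6)/2 = 55.7°, and the critical height
H_c = (4c'/γ) · sinβ cosφ' / [1 − cos(β − φ')]
    = (4·20.7/20.7) · sin76.8°·cos34.6° / [1 − cos(42.2°)]
    = 4.000 · 0.9736·0.8231 / [1 − 0.7408]
    = 4.000 · 0.8014 / 0.2592
    = 12.37 m

H_c = 12.37 m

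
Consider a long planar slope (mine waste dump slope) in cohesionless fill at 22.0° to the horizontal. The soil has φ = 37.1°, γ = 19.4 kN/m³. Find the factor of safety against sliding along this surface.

For a dry cohesionless infinite slope the factor of safety is FS = tanφ / tanβ.
FS = tan37.1° / tan22.0° = 0.7563 / 0.4040 = 1.872

FS = 1.87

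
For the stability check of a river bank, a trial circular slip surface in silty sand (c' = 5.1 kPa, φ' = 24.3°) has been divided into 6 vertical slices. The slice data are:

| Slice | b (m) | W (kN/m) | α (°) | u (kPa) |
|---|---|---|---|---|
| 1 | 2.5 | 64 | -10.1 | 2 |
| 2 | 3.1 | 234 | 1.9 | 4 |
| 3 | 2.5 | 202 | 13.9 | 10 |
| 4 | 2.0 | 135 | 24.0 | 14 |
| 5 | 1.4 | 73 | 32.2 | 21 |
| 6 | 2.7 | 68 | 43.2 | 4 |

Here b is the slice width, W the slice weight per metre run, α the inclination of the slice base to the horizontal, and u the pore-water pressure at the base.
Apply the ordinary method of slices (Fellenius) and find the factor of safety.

Ordinary method of slices: FS = Σ[c'·Δl_i + (W_i cosα_i − u_i·Δl_i)·tanφ'] / Σ W_i sinα_i, with Δl_i = b_i / cosα_i.
Slice 1: Δl = 2.5/cos(-10.1°) = 2.539 m; N'_1 = 64·cos(-10.1°) − 2·2.539 = 57.9; c'Δl = 12.95; W sinα = -11.2
Slice 2: Δl = 3.1/cos1.9° = 3.102 m; N'_2 = 234·cos1.9° − 4·3.102 = 221.5; c'Δl = 15.82; W sinα = 7.8
Slice 3: Δl = 2.5/cos13.9° = 2.575 m; N'_3 = 202·cos13.9° − 10·2.575 = 170.3; c'Δl = 13.13; W sinα = 48.5
Slice 4: Δl = 2.0/cos24.0° = 2.189 m; N'_4 = 135·cos24.0° − 14·2.189 = 92.7; c'Δl = 11.17; W sinα = 54.9
Slice 5: Δl = 1.4/cos32.2° = 1.654 m; N'_5 = 73·cos32.2° − 21·1.654 = 27.0; c'Δl = 8.44; W sinα = 38.9
Slice 6: Δl = 2.7/cos43.2° = 3.704 m; N'_6 = 68·cos43.2° − 4·3.704 = 34.8; c'Δl = 18.89; W sinα = 46.5
Σc'Δl = 80.4 kN/m; ΣN' = 604.2 kN/m; ΣW sinα = 185.4 kN/m
Resisting = 80.4 + 604.2·tan24.3° = 80.4 + 272.8 = 353.2 kN/m
FS = 353.2 / 185.4 = 1.905

FS = 1.90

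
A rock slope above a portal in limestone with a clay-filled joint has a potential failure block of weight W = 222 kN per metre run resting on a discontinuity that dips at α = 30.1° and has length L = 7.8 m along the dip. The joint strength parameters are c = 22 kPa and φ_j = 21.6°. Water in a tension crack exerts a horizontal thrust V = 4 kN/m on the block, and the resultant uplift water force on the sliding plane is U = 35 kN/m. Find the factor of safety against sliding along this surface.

FS = 2.03

Resolving the block weight along and normal to the plane and applying the Mohr–Coulomb strength on the joint:
N' = W cosα − U − V sinα = 222·cos30.1° − 35 − 4·sin30.1° = 155.1 kN/m
Driving force T = W sinα + V cosα = 222·sin30.1° + 4·cos30.1° = 114.8 kN/m
Resisting force R = c·L + N'·tanφ_j = 22·7.8 + 155.1·tan21.6° = 171.6 + 61.4 = 233.0 kN/m
FS = R / T = 233.0 / 114.8 = 2.030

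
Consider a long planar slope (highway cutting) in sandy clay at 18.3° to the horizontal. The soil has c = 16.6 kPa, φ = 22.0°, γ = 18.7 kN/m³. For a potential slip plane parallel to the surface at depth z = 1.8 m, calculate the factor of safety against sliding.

For an infinite slope with a slip plane parallel to the surface (no pore pressure): FS = [c + γz cos²β tanφ] / [γz sinβ cosβ].
γz = 18.7·1.8 = 33.66 kN/m²
Numerator = 16.6 + 33.66·cos²18.3°·tan22.0° = 16.6 + 33.66·0.9014·0.4040 = 28.859 kPa
Denominator = 33.66·sin18.3°·cos18.3° = 33.66·0.3140·0.9494 = 10.034 kPa
FS = 28.859 / 10.034 = 2.876

FS = 2.88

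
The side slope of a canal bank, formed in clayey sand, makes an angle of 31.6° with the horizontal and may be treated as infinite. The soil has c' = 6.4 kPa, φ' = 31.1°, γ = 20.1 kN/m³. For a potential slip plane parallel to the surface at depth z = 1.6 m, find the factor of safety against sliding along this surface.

FS = 1.43

For an infinite slope with a slip plane parallel to the surface (no pore pressure): FS = [c' + γz cos²β tanφ'] / [γz sinβ cosβ].
γz = 20.1·1.6 = 32.16 kN/m²
Numerator = 6.4 + 32.16·cos²31.6°·tan31.1° = 6.4 + 32.16·0.7254·0.6032 = 20.474 kPa
Denominator = 32.16·sin31.6°·cos31.6° = 32.16·0.5240·0.8517 = 14.353 kPa
FS = 20.474 / 14.353 = 1.426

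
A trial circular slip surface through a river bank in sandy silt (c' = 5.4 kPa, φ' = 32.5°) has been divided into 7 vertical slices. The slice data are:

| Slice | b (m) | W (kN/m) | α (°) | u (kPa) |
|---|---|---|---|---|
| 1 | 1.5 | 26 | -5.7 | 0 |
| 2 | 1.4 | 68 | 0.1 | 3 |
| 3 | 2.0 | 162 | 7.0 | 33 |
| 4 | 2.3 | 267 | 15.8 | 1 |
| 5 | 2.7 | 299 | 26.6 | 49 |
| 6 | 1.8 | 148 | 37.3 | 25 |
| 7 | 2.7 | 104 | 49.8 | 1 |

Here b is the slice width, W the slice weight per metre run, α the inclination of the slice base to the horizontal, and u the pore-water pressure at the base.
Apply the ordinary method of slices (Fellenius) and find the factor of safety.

FS = 1.34

Ordinary method of slices: FS = Σ[c'·Δl_i + (W_i cosα_i − u_i·Δl_i)·tanφ'] / Σ W_i sinα_i, with Δl_i = b_i / cosα_i.
Slice 1: Δl = 1.5/cos(-5.7°) = 1.507 m; N'_1 = 26·cos(-5.7°) − 0·1.507 = 25.9; c'Δl = 8.14; W sinα = -2.6
Slice 2: Δl = 1.4/cos0.1° = 1.400 m; N'_2 = 68·cos0.1° − 3·1.400 = 63.8; c'Δl = 7.56; W sinα = 0.1
Slice 3: Δl = 2.0/cos7.0° = 2.015 m; N'_3 = 162·cos7.0° − 33·2.015 = 94.3; c'Δl = 10.88; W sinα = 19.7
Slice 4: Δl = 2.3/cos15.8° = 2.390 m; N'_4 = 267·cos15.8° − 1·2.390 = 254.5; c'Δl = 12.91; W sinα = 72.7
Slice 5: Δl = 2.7/cos26.6° = 3.020 m; N'_5 = 299·cos26.6° − 49·3.020 = 119.4; c'Δl = 16.31; W sinα = 133.9
Slice 6: Δl = 1.8/cos37.3° = 2.263 m; N'_6 = 148·cos37.3° − 25·2.263 = 61.2; c'Δl = 12.22; W sinα = 89.7
Slice 7: Δl = 2.7/cos49.8° = 4.183 m; N'_7 = 104·cos49.8° − 1·4.183 = 62.9; c'Δl = 22.59; W sinα = 79.4
Σc'Δl = 90.6 kN/m; ΣN' = 682.0 kN/m; ΣW sinα = 393.0 kN/m
Resisting = 90.6 + 682.0·tan32.5° = 90.6 + 434.5 = 525.1 kN/m
FS = 525.1 / 393.0 = 1.336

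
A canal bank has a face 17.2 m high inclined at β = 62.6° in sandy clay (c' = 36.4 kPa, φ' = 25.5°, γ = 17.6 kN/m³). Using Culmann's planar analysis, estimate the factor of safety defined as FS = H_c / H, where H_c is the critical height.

H_c = (4c'/γ) · sinβ cosφ' / [1 − cos(β − φ')]
    = (4·36.4/17.6) · sin62.6°·cos25.5° / [1 − cos37.1°]
    = 8.273 · 0.8013 / 0.2024 = 32.75 m
FS = H_c / H = 32.75 / 17.2 = 1.904

FS = 1.90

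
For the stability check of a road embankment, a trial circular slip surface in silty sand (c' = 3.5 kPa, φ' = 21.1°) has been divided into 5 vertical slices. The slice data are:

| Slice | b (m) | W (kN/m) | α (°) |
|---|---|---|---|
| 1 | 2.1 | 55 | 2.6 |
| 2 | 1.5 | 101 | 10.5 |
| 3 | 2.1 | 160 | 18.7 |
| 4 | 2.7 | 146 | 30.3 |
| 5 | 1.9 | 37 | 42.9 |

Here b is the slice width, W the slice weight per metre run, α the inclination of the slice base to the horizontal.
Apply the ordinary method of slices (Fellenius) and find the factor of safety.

FS = 1.27

Ordinary method of slices: FS = Σ[c'·Δl_i + (W_i cosα_i)·tanφ'] / Σ W_i sinα_i, with Δl_i = b_i / cosα_i.
Slice 1: Δl = 2.1/cos2.6° = 2.102 m; N'_1 = 55·cos2.6° = 54.9; c'Δl = 7.36; W sinα = 2.5
Slice 2: Δl = 1.5/cos10.5° = 1.526 m; N'_2 = 101·cos10.5° = 99.3; c'Δl = 5.34; W sinα = 18.4
Slice 3: Δl = 2.1/cos18.7° = 2.217 m; N'_3 = 160·cos18.7° = 151.6; c'Δl = 7.76; W sinα = 51.3
Slice 4: Δl = 2.7/cos30.3° = 3.127 m; N'_4 = 146·cos30.3° = 126.1; c'Δl = 10.95; W sinα = 73.7
Slice 5: Δl = 1.9/cos42.9° = 2.594 m; N'_5 = 37·cos42.9° = 27.1; c'Δl = 9.08; W sinα = 25.2
Σc'Δl = 40.5 kN/m; ΣN' = 459.0 kN/m; ΣW sinα = 171.0 kN/m
Resisting = 40.5 + 459.0·tan21.1° = 40.5 + 177.1 = 217.6 kN/m
FS = 217.6 / 171.0 = 1.272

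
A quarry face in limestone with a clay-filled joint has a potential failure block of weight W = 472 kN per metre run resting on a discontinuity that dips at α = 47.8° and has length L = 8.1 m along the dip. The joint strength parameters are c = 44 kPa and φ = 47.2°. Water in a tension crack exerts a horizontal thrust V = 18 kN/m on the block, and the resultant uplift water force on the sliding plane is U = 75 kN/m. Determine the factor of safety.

FS = 1.67

Resolving the block weight along and normal to the plane and applying the Mohr–Coulomb strength on the joint:
N' = W cosα − U − V sinα = 472·cos47.8° − 75 − 18·sin47.8° = 228.7 kN/m
Driving force T = W sinα + V cosα = 472·sin47.8° + 18·cos47.8° = 361.8 kN/m
Resisting force R = c·L + N'·tanφ = 44·8.1 + 228.7·tan47.2° = 356.4 + 247.0 = 603.4 kN/m
FS = R / T = 603.4 / 361.8 = 1.668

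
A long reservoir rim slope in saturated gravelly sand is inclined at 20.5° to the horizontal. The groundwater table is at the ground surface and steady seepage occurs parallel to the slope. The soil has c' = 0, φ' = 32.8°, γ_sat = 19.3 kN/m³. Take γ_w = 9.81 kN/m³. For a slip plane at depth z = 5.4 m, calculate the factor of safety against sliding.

With seepage parallel to the slope and the water table at the surface, the effective normal stress on the slip plane uses the buoyant unit weight γ' = γ_sat − γ_w while the driving shear stress uses γ_sat:
FS = [c' + γ' z cos²β tanφ'] / [γ_sat z sinβ cosβ]
(For c' = 0 this reduces to FS = (γ'/γ_sat)·tanφ'/tanβ.)
γ' = 19.3 − 9.81 = 9.49 kN/m³
Numerator = 0.0 + 9.49·5.4·cos²20.5°·tan32.8° = 0.0 + 9.49·5.4·0.8774·0.6445 = 28.975 kPa
Denominator = 19.3·5.4·sin20.5°·cos20.5° = 19.3·5.4·0.3502·0.9367 = 34.187 kPa
FS = 28.975 / 34.187 = 0.848

FS = 0.85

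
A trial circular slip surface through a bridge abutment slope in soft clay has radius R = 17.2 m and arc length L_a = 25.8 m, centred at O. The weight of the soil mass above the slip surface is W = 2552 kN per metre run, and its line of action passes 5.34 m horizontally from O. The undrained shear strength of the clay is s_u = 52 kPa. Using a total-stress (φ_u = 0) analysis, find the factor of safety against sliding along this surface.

Taking moments about the centre O, the resisting moment is provided by the undrained shear strength acting along the arc:
M_R = s_u·L_a·R = 52·25.80·17.2 = 23075.5 kN·m/m
M_D = W·d = 2552·5.34 = 13627.7 kN·m/m
FS = M_R / M_D = 23075.5 / 13627.7 = 1.693

FS = 1.69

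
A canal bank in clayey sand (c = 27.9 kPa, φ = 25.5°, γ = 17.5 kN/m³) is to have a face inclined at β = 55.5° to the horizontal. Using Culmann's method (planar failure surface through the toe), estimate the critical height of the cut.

H_c = 35.41 m

Culmann's analysis gives the critical failure plane at α_cr = (β + φ)/2 = (55.5 + 25.5)/2 = 40.5°, and the critical height
H_c = (4c/γ) · sinβ cosφ / [1 − cos(β − φ)]
    = (4·27.9/17.5) · sin55.5°·cos25.5° / [1 − cos(30.0°)]
    = 6.377 · 0.8241·0.9026 / [1 − 0.8660]
    = 6.377 · 0.7438 / 0.1340
    = 35.41 m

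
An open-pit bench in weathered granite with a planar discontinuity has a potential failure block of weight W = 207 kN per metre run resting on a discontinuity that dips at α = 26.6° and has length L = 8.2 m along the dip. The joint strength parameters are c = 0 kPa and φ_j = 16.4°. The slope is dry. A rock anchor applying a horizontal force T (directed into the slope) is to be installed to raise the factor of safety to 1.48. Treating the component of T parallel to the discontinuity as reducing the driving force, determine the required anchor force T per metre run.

T = 57 kN/m

Resolving forces along and normal to the sliding plane, with the horizontal anchor force T adding T·sinα to the effective normal force and T·cosα acting up the plane against the driving force:
FS = [cL + (W cosα + T sinα) tanφ_j] / [W sinα − T cosα]
Without the anchor: N' = 185.1 kN/m, driving T_d = 92.7 kN/m, resisting R = 0·8.2 + 185.1·tan16.4° = 54.5 kN/m, FS = 0.59.
Setting FS = 1.48 and solving for T:
1.48·(92.7 − T cos26.6°) = 54.5 + T sin26.6°·tan16.4°
T·(sin26.6°·tan16.4° + 1.48·cos26.6°) = 1.48·92.7 − 54.5
T·(0.4478·0.2943 + 1.48·0.8942) = 137.2 − 54.5 = 82.7
T·1.4551 = 82.7
T = 56.8 kN/m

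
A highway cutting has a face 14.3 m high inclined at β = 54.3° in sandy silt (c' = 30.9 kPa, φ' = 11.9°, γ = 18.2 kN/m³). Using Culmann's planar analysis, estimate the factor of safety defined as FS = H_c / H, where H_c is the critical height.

H_c = (4c'/γ) · sinβ cosφ' / [1 − cos(β − φ')]
    = (4·30.9/18.2) · sin54.3°·cos11.9° / [1 − cos42.4°]
    = 6.791 · 0.7946 / 0.2615 = 20.63 m
FS = H_c / H = 20.63 / 14.3 = 1.443

FS = 1.44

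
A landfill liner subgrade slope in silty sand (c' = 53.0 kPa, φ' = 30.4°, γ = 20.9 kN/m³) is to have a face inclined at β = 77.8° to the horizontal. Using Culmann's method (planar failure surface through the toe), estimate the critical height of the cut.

Culmann's analysis gives the critical failure plane at α_cr = (β + φ')/2 = (77.8 + 30.4)/2 = 54.1°, and the critical height
H_c = (4c'/γ) · sinβ cosφ' / [1 − cos(β − φ')]
    = (4·53.0/20.9) · sin77.8°·cos30.4° / [1 − cos(47.4°)]
    = 10.144 · 0.9774·0.8625 / [1 − 0.6769]
    = 10.144 · 0.8430 / 0.3231
    = 26.46 m

H_c = 26.46 m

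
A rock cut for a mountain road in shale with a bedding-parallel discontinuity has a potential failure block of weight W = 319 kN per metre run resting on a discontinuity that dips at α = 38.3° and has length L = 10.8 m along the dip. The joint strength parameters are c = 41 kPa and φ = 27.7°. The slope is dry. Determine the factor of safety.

Resolving the block weight along and normal to the plane and applying the Mohr–Coulomb strength on the joint:
N' = W cosα = 319·cos38.3° = 250.3 kN/m
Driving force T = W sinα = 319·sin38.3° = 197.7 kN/m
Resisting force R = c·L + N'·tanφ = 41·10.8 + 250.3·tan27.7° = 442.8 + 131.4 = 574.2 kN/m
FS = R / T = 574.2 / 197.7 = 2.904

FS = 2.90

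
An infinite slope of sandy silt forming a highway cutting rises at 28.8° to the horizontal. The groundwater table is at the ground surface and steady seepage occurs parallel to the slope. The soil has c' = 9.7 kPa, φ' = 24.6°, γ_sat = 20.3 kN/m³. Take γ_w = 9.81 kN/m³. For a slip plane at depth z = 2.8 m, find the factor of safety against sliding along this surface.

With seepage parallel to the slope and the water table at the surface, the effective normal stress on the slip plane uses the buoyant unit weight γ' = γ_sat − γ_w while the driving shear stress uses γ_sat:
FS = [c' + γ' z cos²β tanφ'] / [γ_sat z sinβ cosβ]
γ' = 20.3 − 9.81 = 10.49 kN/m³
Numerator = 9.7 + 10.49·2.8·cos²28.8°·tan24.6° = 9.7 + 10.49·2.8·0.7679·0.4578 = 20.027 kPa
Denominator = 20.3·2.8·sin28.8°·cos28.8° = 20.3·2.8·0.4818·0.8763 = 23.996 kPa
FS = 20.027 / 23.996 = 0.835

FS = 0.83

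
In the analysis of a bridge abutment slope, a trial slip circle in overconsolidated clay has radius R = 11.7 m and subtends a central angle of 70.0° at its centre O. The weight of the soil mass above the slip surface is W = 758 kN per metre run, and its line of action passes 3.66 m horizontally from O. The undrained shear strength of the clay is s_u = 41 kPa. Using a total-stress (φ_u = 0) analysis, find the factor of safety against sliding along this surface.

FS = 2.47

Taking moments about the centre O, the resisting moment is provided by the undrained shear strength acting along the arc:
Arc length L_a = R·θ = 11.7·(70.0°·π/180) = 11.7·1.2217 = 14.29 m
M_R = s_u·L_a·R = 41·14.29·11.7 = 6857.0 kN·m/m
M_D = W·d = 758·3.66 = 2774.3 kN·m/m
FS = M_R / M_D = 6857.0 / 2774.3 = 2.472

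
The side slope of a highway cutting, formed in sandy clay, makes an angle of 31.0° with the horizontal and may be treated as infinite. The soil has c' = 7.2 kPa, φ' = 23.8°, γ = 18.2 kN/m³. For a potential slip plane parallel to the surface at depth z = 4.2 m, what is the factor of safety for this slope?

FS = 0.95

For an infinite slope with a slip plane parallel to the surface (no pore pressure): FS = [c' + γz cos²β tanφ'] / [γz sinβ cosβ].
γz = 18.2·4.2 = 76.44 kN/m²
Numerator = 7.2 + 76.44·cos²31.0°·tan23.8° = 7.2 + 76.44·0.7347·0.4411 = 31.971 kPa
Denominator = 76.44·sin31.0°·cos31.0° = 76.44·0.5150·0.8572 = 33.746 kPa
FS = 31.971 / 33.746 = 0.947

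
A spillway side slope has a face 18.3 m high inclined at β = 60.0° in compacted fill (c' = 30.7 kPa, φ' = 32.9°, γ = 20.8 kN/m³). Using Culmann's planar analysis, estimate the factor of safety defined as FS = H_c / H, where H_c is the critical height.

H_c = (4c'/γ) · sinβ cosφ' / [1 − cos(β − φ')]
    = (4·30.7/20.8) · sin60.0°·cos32.9° / [1 − cos27.1°]
    = 5.904 · 0.7271 / 0.1098 = 39.10 m
FS = H_c / H = 39.10 / 18.3 = 2.137

FS = 2.14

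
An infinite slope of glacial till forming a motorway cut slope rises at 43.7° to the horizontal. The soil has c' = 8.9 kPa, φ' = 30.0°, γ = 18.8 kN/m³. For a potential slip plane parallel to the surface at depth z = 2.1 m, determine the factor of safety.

FS = 1.06

For an infinite slope with a slip plane parallel to the surface (no pore pressure): FS = [c' + γz cos²β tanφ'] / [γz sinβ cosβ].
γz = 18.8·2.1 = 39.48 kN/m²
Numerator = 8.9 + 39.48·cos²43.7°·tan30.0° = 8.9 + 39.48·0.5227·0.5774 = 20.814 kPa
Denominator = 39.48·sin43.7°·cos43.7° = 39.48·0.6909·0.7230 = 19.720 kPa
FS = 20.814 / 19.720 = 1.055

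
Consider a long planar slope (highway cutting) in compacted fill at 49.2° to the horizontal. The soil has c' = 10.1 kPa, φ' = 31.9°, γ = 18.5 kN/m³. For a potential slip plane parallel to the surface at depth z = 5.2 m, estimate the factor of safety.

For an infinite slope with a slip plane parallel to the surface (no pore pressure): FS = [c' + γz cos²β tanφ'] / [γz sinβ cosβ].
γz = 18.5·5.2 = 96.20 kN/m²
Numerator = 10.1 + 96.20·cos²49.2°·tan31.9° = 10.1 + 96.20·0.4270·0.6224 = 35.666 kPa
Denominator = 96.20·sin49.2°·cos49.2° = 96.20·0.7570·0.6534 = 47.584 kPa
FS = 35.666 / 47.584 = 0.750

FS = 0.75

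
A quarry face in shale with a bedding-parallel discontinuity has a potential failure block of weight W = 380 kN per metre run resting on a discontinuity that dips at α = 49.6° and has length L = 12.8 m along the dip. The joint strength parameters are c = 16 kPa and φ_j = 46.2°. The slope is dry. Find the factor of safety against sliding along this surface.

FS = 1.60

Resolving the block weight along and normal to the plane and applying the Mohr–Coulomb strength on the joint:
N' = W cosα = 380·cos49.6° = 246.3 kN/m
Driving force T = W sinα = 380·sin49.6° = 289.4 kN/m
Resisting force R = c·L + N'·tanφ_j = 16·12.8 + 246.3·tan46.2° = 204.8 + 256.8 = 461.6 kN/m
FS = R / T = 461.6 / 289.4 = 1.595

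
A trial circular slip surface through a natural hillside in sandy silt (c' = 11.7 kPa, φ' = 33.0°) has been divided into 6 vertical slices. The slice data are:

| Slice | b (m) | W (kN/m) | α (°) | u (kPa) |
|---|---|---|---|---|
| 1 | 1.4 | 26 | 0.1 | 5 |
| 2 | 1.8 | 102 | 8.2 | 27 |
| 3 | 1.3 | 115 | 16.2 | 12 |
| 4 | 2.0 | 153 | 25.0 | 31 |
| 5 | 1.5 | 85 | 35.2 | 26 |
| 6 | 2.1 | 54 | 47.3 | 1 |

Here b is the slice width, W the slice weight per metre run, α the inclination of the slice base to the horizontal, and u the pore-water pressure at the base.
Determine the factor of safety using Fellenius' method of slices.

FS = 1.63

Ordinary method of slices: FS = Σ[c'·Δl_i + (W_i cosα_i − u_i·Δl_i)·tanφ'] / Σ W_i sinα_i, with Δl_i = b_i / cosα_i.
Slice 1: Δl = 1.4/cos0.1° = 1.400 m; N'_1 = 26·cos0.1° − 5·1.400 = 19.0; c'Δl = 16.38; W sinα = 0.0
Slice 2: Δl = 1.8/cos8.2° = 1.819 m; N'_2 = 102·cos8.2° − 27·1.819 = 51.9; c'Δl = 21.28; W sinα = 14.5
Slice 3: Δl = 1.3/cos16.2° = 1.354 m; N'_3 = 115·cos16.2° − 12·1.354 = 94.2; c'Δl = 15.84; W sinα = 32.1
Slice 4: Δl = 2.0/cos25.0° = 2.207 m; N'_4 = 153·cos25.0° − 31·2.207 = 70.3; c'Δl = 25.82; W sinα = 64.7
Slice 5: Δl = 1.5/cos35.2° = 1.836 m; N'_5 = 85·cos35.2° − 26·1.836 = 21.7; c'Δl = 21.48; W sinα = 49.0
Slice 6: Δl = 2.1/cos47.3° = 3.097 m; N'_6 = 54·cos47.3° − 1·3.097 = 33.5; c'Δl = 36.23; W sinα = 39.7
Σc'Δl = 137.0 kN/m; ΣN' = 290.6 kN/m; ΣW sinα = 200.0 kN/m
Resisting = 137.0 + 290.6·tan33.0° = 137.0 + 188.7 = 325.7 kN/m
FS = 325.7 / 200.0 = 1.628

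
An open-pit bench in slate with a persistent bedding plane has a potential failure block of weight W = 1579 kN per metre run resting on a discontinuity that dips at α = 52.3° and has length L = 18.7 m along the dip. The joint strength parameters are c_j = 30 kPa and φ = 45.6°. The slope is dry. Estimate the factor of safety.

Resolving the block weight along and normal to the plane and applying the Mohr–Coulomb strength on the joint:
N' = W cosα = 1579·cos52.3° = 965.6 kN/m
Driving force T = W sinα = 1579·sin52.3° = 1249.3 kN/m
Resisting force R = c_j·L + N'·tanφ = 30·18.7 + 965.6·tan45.6° = 561.0 + 986.0 = 1547.0 kN/m
FS = R / T = 1547.0 / 1249.3 = 1.238

FS = 1.24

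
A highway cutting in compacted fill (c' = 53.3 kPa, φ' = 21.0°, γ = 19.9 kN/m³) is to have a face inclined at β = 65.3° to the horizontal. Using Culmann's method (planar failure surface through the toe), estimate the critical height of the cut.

H_c = 31.96 m

Culmann's analysis gives the critical failure plane at α_cr = (β + φ')/2 = (65.3 + 21.0)/2 = 43.1°, and the critical height
H_c = (4c'/γ) · sinβ cosφ' / [1 − cos(β − φ')]
    = (4·53.3/19.9) · sin65.3°·cos21.0° / [1 − cos(44.3°)]
    = 10.714 · 0.9085·0.9336 / [1 − 0.7157]
    = 10.714 · 0.8482 / 0.2843
    = 31.96 m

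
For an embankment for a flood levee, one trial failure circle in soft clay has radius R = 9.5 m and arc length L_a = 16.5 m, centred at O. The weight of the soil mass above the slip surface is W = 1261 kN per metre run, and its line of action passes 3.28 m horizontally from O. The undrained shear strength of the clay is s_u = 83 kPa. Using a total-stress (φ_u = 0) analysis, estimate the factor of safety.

Taking moments about the centre O, the resisting moment is provided by the undrained shear strength acting along the arc:
M_R = s_u·L_a·R = 83·16.50·9.5 = 13010.2 kN·m/m
M_D = W·d = 1261·3.28 = 4136.1 kN·m/m
FS = M_R / M_D = 13010.2 / 4136.1 = 3.146

FS = 3.15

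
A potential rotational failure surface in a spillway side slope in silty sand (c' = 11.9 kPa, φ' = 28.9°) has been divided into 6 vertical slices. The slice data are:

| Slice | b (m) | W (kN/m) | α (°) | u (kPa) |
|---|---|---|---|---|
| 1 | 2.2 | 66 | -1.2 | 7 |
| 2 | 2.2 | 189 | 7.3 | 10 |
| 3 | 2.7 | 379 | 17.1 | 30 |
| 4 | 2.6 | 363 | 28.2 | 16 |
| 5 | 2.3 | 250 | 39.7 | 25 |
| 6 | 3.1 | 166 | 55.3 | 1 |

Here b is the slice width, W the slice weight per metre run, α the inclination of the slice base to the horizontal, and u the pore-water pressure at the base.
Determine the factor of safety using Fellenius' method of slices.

FS = 1.26

Ordinary method of slices: FS = Σ[c'·Δl_i + (W_i cosα_i − u_i·Δl_i)·tanφ'] / Σ W_i sinα_i, with Δl_i = b_i / cosα_i.
Slice 1: Δl = 2.2/cos(-1.2°) = 2.200 m; N'_1 = 66·cos(-1.2°) − 7·2.200 = 50.6; c'Δl = 26.19; W sinα = -1.4
Slice 2: Δl = 2.2/cos7.3° = 2.218 m; N'_2 = 189·cos7.3° − 10·2.218 = 165.3; c'Δl = 26.39; W sinα = 24.0
Slice 3: Δl = 2.7/cos17.1° = 2.825 m; N'_3 = 379·cos17.1° − 30·2.825 = 277.5; c'Δl = 33.62; W sinα = 111.4
Slice 4: Δl = 2.6/cos28.2° = 2.950 m; N'_4 = 363·cos28.2° − 16·2.950 = 272.7; c'Δl = 35.11; W sinα = 171.5
Slice 5: Δl = 2.3/cos39.7° = 2.989 m; N'_5 = 250·cos39.7° − 25·2.989 = 117.6; c'Δl = 35.57; W sinα = 159.7
Slice 6: Δl = 3.1/cos55.3° = 5.445 m; N'_6 = 166·cos55.3° − 1·5.445 = 89.1; c'Δl = 64.80; W sinα = 136.5
Σc'Δl = 221.7 kN/m; ΣN' = 972.8 kN/m; ΣW sinα = 601.8 kN/m
Resisting = 221.7 + 972.8·tan28.9° = 221.7 + 537.0 = 758.7 kN/m
FS = 758.7 / 601.8 = 1.261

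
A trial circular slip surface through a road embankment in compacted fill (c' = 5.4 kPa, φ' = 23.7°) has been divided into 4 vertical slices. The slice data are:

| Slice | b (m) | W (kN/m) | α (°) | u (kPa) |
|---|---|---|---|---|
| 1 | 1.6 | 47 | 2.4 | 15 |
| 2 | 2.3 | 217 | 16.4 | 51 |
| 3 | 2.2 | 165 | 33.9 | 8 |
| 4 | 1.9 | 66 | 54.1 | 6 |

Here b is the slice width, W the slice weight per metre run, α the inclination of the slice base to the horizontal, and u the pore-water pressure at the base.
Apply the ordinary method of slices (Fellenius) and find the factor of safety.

Ordinary method of slices: FS = Σ[c'·Δl_i + (W_i cosα_i − u_i·Δl_i)·tanφ'] / Σ W_i sinα_i, with Δl_i = b_i / cosα_i.
Slice 1: Δl = 1.6/cos2.4° = 1.601 m; N'_1 = 47·cos2.4° − 15·1.601 = 22.9; c'Δl = 8.65; W sinα = 2.0
Slice 2: Δl = 2.3/cos16.4° = 2.398 m; N'_2 = 217·cos16.4° − 51·2.398 = 85.9; c'Δl = 12.95; W sinα = 61.3
Slice 3: Δl = 2.2/cos33.9° = 2.651 m; N'_3 = 165·cos33.9° − 8·2.651 = 115.7; c'Δl = 14.31; W sinα = 92.0
Slice 4: Δl = 1.9/cos54.1° = 3.240 m; N'_4 = 66·cos54.1° − 6·3.240 = 19.3; c'Δl = 17.50; W sinα = 53.5
Σc'Δl = 53.4 kN/m; ΣN' = 243.8 kN/m; ΣW sinα = 208.7 kN/m
Resisting = 53.4 + 243.8·tan23.7° = 53.4 + 107.0 = 160.4 kN/m
FS = 160.4 / 208.7 = 0.769

FS = 0.77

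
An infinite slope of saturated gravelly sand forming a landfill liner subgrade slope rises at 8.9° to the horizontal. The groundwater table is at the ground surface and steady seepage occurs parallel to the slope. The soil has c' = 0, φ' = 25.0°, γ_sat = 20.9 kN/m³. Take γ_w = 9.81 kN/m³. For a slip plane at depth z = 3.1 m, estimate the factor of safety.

FS = 1.58

With seepage parallel to the slope and the water table at the surface, the effective normal stress on the slip plane uses the buoyant unit weight γ' = γ_sat − γ_w while the driving shear stress uses γ_sat:
FS = [c' + γ' z cos²β tanφ'] / [γ_sat z sinβ cosβ]
(For c' = 0 this reduces to FS = (γ'/γ_sat)·tanφ'/tanβ.)
γ' = 20.9 − 9.81 = 11.09 kN/m³
Numerator = 0.0 + 11.09·3.1·cos²8.9°·tan25.0° = 0.0 + 11.09·3.1·0.9761·0.4663 = 15.647 kPa
Denominator = 20.9·3.1·sin8.9°·cos8.9° = 20.9·3.1·0.1547·0.9880 = 9.903 kPa
FS = 15.647 / 9.903 = 1.580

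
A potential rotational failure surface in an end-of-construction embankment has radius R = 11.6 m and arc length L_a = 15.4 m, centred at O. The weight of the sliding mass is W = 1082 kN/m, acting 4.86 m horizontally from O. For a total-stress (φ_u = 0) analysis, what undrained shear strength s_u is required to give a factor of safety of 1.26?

s_u = 37.1 kPa

FS = s_u·L_a·R / (W·d), so s_u = FS·W·d / (L_a·R).
s_u = 1.26·1082·4.86 / (15.40·11.6) = 6625.7 / 178.64 = 37.09 kPa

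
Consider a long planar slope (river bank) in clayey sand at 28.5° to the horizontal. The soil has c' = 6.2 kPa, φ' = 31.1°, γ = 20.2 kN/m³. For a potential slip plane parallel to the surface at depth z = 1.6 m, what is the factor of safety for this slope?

FS = 1.57

For an infinite slope with a slip plane parallel to the surface (no pore pressure): FS = [c' + γz cos²β tanφ'] / [γz sinβ cosβ].
γz = 20.2·1.6 = 32.32 kN/m²
Numerator = 6.2 + 32.32·cos²28.5°·tan31.1° = 6.2 + 32.32·0.7723·0.6032 = 21.258 kPa
Denominator = 32.32·sin28.5°·cos28.5° = 32.32·0.4772·0.8788 = 13.553 kPa
FS = 21.258 / 13.553 = 1.568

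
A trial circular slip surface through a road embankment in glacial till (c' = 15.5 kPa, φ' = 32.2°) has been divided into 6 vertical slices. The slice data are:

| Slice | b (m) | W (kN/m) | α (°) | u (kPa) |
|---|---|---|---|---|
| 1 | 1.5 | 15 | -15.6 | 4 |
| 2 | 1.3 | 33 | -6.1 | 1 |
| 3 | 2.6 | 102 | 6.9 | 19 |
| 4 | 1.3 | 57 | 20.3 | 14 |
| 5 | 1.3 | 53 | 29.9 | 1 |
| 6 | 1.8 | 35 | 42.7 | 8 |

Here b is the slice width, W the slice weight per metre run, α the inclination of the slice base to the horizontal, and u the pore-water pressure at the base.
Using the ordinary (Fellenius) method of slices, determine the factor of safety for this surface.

FS = 3.73

Ordinary method of slices: FS = Σ[c'·Δl_i + (W_i cosα_i − u_i·Δl_i)·tanφ'] / Σ W_i sinα_i, with Δl_i = b_i / cosα_i.
Slice 1: Δl = 1.5/cos(-15.6°) = 1.557 m; N'_1 = 15·cos(-15.6°) − 4·1.557 = 8.2; c'Δl = 24.14; W sinα = -4.0
Slice 2: Δl = 1.3/cos(-6.1°) = 1.307 m; N'_2 = 33·cos(-6.1°) − 1·1.307 = 31.5; c'Δl = 20.26; W sinα = -3.5
Slice 3: Δl = 2.6/cos6.9° = 2.619 m; N'_3 = 102·cos6.9° − 19·2.619 = 51.5; c'Δl = 40.59; W sinα = 12.3
Slice 4: Δl = 1.3/cos20.3° = 1.386 m; N'_4 = 57·cos20.3° − 14·1.386 = 34.1; c'Δl = 21.48; W sinα = 19.8
Slice 5: Δl = 1.3/cos29.9° = 1.500 m; N'_5 = 53·cos29.9° − 1·1.500 = 44.4; c'Δl = 23.24; W sinα = 26.4
Slice 6: Δl = 1.8/cos42.7° = 2.449 m; N'_6 = 35·cos42.7° − 8·2.449 = 6.1; c'Δl = 37.96; W sinα = 23.7
Σc'Δl = 167.7 kN/m; ΣN' = 175.9 kN/m; ΣW sinα = 74.6 kN/m
Resisting = 167.7 + 175.9·tan32.2° = 167.7 + 110.7 = 278.4 kN/m
FS = 278.4 / 74.6 = 3.730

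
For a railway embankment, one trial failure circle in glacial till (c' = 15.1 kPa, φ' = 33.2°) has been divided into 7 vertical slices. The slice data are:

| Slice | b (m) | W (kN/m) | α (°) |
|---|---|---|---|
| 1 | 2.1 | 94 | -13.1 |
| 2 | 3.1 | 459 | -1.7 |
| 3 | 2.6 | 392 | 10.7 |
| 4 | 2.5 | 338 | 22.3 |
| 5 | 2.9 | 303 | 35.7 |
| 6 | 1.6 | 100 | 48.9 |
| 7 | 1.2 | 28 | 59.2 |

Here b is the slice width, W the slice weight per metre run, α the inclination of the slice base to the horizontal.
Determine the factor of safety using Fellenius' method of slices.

FS = 2.98

Ordinary method of slices: FS = Σ[c'·Δl_i + (W_i cosα_i)·tanφ'] / Σ W_i sinα_i, with Δl_i = b_i / cosα_i.
Slice 1: Δl = 2.1/cos(-13.1°) = 2.156 m; N'_1 = 94·cos(-13.1°) = 91.6; c'Δl = 32.56; W sinα = -21.3
Slice 2: Δl = 3.1/cos(-1.7°) = 3.101 m; N'_2 = 459·cos(-1.7°) = 458.8; c'Δl = 46.83; W sinα = -13.6
Slice 3: Δl = 2.6/cos10.7° = 2.646 m; N'_3 = 392·cos10.7° = 385.2; c'Δl = 39.95; W sinα = 72.8
Slice 4: Δl = 2.5/cos22.3° = 2.702 m; N'_4 = 338·cos22.3° = 312.7; c'Δl = 40.80; W sinα = 128.3
Slice 5: Δl = 2.9/cos35.7° = 3.571 m; N'_5 = 303·cos35.7° = 246.1; c'Δl = 53.92; W sinα = 176.8
Slice 6: Δl = 1.6/cos48.9° = 2.434 m; N'_6 = 100·cos48.9° = 65.7; c'Δl = 36.75; W sinα = 75.4
Slice 7: Δl = 1.2/cos59.2° = 2.344 m; N'_7 = 28·cos59.2° = 14.3; c'Δl = 35.39; W sinα = 24.1
Σc'Δl = 286.2 kN/m; ΣN' = 1574.4 kN/m; ΣW sinα = 442.3 kN/m
Resisting = 286.2 + 1574.4·tan33.2° = 286.2 + 1030.3 = 1316.5 kN/m
FS = 1316.5 / 442.3 = 2.976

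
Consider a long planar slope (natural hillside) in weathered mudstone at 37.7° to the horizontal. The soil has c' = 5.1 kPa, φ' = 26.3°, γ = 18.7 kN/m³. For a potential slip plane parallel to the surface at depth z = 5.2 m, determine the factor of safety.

FS = 0.75

For an infinite slope with a slip plane parallel to the surface (no pore pressure): FS = [c' + γz cos²β tanφ'] / [γz sinβ cosβ].
γz = 18.7·5.2 = 97.24 kN/m²
Numerator = 5.1 + 97.24·cos²37.7°·tan26.3° = 5.1 + 97.24·0.6260·0.4942 = 35.187 kPa
Denominator = 97.24·sin37.7°·cos37.7° = 97.24·0.6115·0.7912 = 47.050 kPa
FS = 35.187 / 47.050 = 0.748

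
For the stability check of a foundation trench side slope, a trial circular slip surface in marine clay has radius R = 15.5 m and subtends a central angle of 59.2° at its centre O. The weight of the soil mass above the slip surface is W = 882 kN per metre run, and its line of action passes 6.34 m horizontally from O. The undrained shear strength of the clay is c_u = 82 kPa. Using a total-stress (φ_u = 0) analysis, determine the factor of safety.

FS = 3.64

Taking moments about the centre O, the resisting moment is provided by the undrained shear strength acting along the arc:
Arc length L_a = R·θ = 15.5·(59.2°·π/180) = 15.5·1.0332 = 16.02 m
M_R = c_u·L_a·R = 82·16.02·15.5 = 20355.2 kN·m/m
M_D = W·d = 882·6.34 = 5591.9 kN·m/m
FS = M_R / M_D = 20355.2 / 5591.9 = 3.640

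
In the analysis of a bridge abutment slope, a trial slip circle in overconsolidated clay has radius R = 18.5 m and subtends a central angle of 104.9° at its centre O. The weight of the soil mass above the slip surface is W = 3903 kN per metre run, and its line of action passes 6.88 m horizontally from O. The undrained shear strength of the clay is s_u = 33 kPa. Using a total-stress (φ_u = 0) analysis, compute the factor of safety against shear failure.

FS = 0.77

Taking moments about the centre O, the resisting moment is provided by the undrained shear strength acting along the arc:
Arc length L_a = R·θ = 18.5·(104.9°·π/180) = 18.5·1.8309 = 33.87 m
M_R = s_u·L_a·R = 33·33.87·18.5 = 20678.1 kN·m/m
M_D = W·d = 3903·6.88 = 26852.6 kN·m/m
FS = M_R / M_D = 20678.1 / 26852.6 = 0.770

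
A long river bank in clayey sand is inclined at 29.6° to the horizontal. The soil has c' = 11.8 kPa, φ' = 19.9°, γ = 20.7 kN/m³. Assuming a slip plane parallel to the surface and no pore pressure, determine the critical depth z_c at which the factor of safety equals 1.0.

Setting FS = 1.00 in FS = [c' + γz cos²β tanφ'] / [γz sinβ cosβ] and solving for z:
z = c' / [γ cosβ (FS·sinβ − cosβ·tanφ')]
  = 11.8 / [20.7·cos29.6°·(1.00·sin29.6° − cos29.6°·tan19.9°)]
  = 11.8 / [20.7·0.8695·(1.00·0.4939 − 0.8695·0.3620)]
  = 11.8 / 3.2251 = 3.659 m

z_c = 3.66 m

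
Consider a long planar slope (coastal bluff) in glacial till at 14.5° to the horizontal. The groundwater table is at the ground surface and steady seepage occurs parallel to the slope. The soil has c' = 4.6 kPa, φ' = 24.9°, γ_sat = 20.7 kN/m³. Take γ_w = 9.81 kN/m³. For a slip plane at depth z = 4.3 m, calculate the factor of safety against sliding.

FS = 1.16

With seepage parallel to the slope and the water table at the surface, the effective normal stress on the slip plane uses the buoyant unit weight γ' = γ_sat − γ_w while the driving shear stress uses γ_sat:
FS = [c' + γ' z cos²β tanφ'] / [γ_sat z sinβ cosβ]
γ' = 20.7 − 9.81 = 10.89 kN/m³
Numerator = 4.6 + 10.89·4.3·cos²14.5°·tan24.9° = 4.6 + 10.89·4.3·0.9373·0.4642 = 24.974 kPa
Denominator = 20.7·4.3·sin14.5°·cos14.5° = 20.7·4.3·0.2504·0.9681 = 21.576 kPa
FS = 24.974 / 21.576 = 1.157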